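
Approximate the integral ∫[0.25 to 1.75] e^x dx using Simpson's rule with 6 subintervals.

f(x) = e^x
a = 0.25, b = 1.75, n = 6
h = (b - a)/n = 0.250000

Simpson's rule: (h/3)[f(x₀) + 4f(x₁) + 2f(x₂) + ... + f(xₙ)]

x_0 = 0.2500, f(x_0) = 1.284025, coefficient = 1
x_1 = 0.5000, f(x_1) = 1.648721, coefficient = 4
x_2 = 0.7500, f(x_2) = 2.117000, coefficient = 2
x_3 = 1.0000, f(x_3) = 2.718282, coefficient = 4
x_4 = 1.2500, f(x_4) = 3.490343, coefficient = 2
x_5 = 1.5000, f(x_5) = 4.481689, coefficient = 4
x_6 = 1.7500, f(x_6) = 5.754603, coefficient = 1

I ≈ (0.250000/3) × 53.648083 = 4.470674
Exact value: 4.470577
Error: 0.000096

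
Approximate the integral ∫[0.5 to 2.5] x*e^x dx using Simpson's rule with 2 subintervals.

f(x) = x*e^x
a = 0.5, b = 2.5, n = 2
h = (b - a)/n = 1.000000

Simpson's rule: (h/3)[f(x₀) + 4f(x₁) + 2f(x₂) + ... + f(xₙ)]

x_0 = 0.5000, f(x_0) = 0.824361, coefficient = 1
x_1 = 1.5000, f(x_1) = 6.722534, coefficient = 4
x_2 = 2.5000, f(x_2) = 30.456235, coefficient = 1

I ≈ (1.000000/3) × 58.170730 = 19.390243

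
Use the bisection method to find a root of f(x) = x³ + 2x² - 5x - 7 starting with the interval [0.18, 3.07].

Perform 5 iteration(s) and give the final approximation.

f(x) = x³ + 2x² - 5x - 7
Initial interval: [0.18, 3.07]

Iteration 1:
  c_1 = (0.180000 + 3.070000)/2 = 1.625000
  f(c_1) = f(1.625000) = -5.552734
  f(a) × f(c) ≥ 0, new interval: [1.625000, 3.070000]
Iteration 2:
  c_2 = (1.625000 + 3.070000)/2 = 2.347500
  f(c_2) = f(2.347500) = 5.220513
  f(a) × f(c) < 0, new interval: [1.625000, 2.347500]
Iteration 3:
  c_3 = (1.625000 + 2.347500)/2 = 1.986250
  f(c_3) = f(1.986250) = -1.204740
  f(a) × f(c) ≥ 0, new interval: [1.986250, 2.347500]
Iteration 4:
  c_4 = (1.986250 + 2.347500)/2 = 2.166875
  f(c_4) = f(2.166875) = 1.730550
  f(a) × f(c) < 0, new interval: [1.986250, 2.166875]
Iteration 5:
  c_5 = (1.986250 + 2.166875)/2 = 2.076563
  f(c_5) = f(2.076563) = 0.195781
  f(a) × f(c) < 0, new interval: [1.986250, 2.076563]

After 5 iteration(s), the approximation is c_5 = 2.076563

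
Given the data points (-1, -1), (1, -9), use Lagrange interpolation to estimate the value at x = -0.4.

Lagrange interpolation formula:
P(x) = Σ yᵢ × Lᵢ(x)
where Lᵢ(x) = Π_{j≠i} (x - xⱼ)/(xᵢ - xⱼ)

L_0(-0.4) = (-0.4 - 1)/(-1 - 1) = 0.700000
L_1(-0.4) = (-0.4 - (-1))/(1 - (-1)) = 0.300000

P(-0.4) = (-1)×L_0(-0.4) + (-9)×L_1(-0.4)
P(-0.4) = -3.400000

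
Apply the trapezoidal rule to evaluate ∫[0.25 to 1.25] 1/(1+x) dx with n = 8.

f(x) = 1/(1+x)
a = 0.25, b = 1.25, n = 8
h = (b - a)/n = 0.125000

Trapezoidal rule: (h/2)[f(x₀) + 2f(x₁) + 2f(x₂) + ... + f(xₙ)]

x_0 = 0.2500, f(x_0) = 0.800000, coefficient = 1
x_1 = 0.3750, f(x_1) = 0.727273, coefficient = 2
x_2 = 0.5000, f(x_2) = 0.666667, coefficient = 2
x_3 = 0.6250, f(x_3) = 0.615385, coefficient = 2
x_4 = 0.7500, f(x_4) = 0.571429, coefficient = 2
x_5 = 0.8750, f(x_5) = 0.533333, coefficient = 2
x_6 = 1.0000, f(x_6) = 0.500000, coefficient = 2
x_7 = 1.1250, f(x_7) = 0.470588, coefficient = 2
x_8 = 1.2500, f(x_8) = 0.444444, coefficient = 1

I ≈ (0.125000/2) × 9.413793 = 0.588362
Exact value: 0.587787
Error: 0.000575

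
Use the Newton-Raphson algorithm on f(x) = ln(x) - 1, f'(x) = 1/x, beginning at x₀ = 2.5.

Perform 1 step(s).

f(x) = ln(x) - 1
f'(x) = 1/x
x₀ = 2.5

Newton-Raphson formula: x_{n+1} = x_n - f(x_n)/f'(x_n)

Iteration 1:
  f(2.500000) = -0.083709
  f'(2.500000) = 0.400000
  x_1 = 2.500000 - (-0.083709)/0.400000 = 2.709273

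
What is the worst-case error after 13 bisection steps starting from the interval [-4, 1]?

Bisection error bound: |error| ≤ (b-a)/2^n
|error| ≤ (1 - (-4))/2^13 = 5/2^13
|error| ≤ 0.0006103516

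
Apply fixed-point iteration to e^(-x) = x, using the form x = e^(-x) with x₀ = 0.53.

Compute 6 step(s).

Equation: e^(-x) = x
Fixed-point form: x = e^(-x)
x₀ = 0.53

x_1 = g(0.530000) = 0.588605
x_2 = g(0.588605) = 0.555101
x_3 = g(0.555101) = 0.574014
x_4 = g(0.574014) = 0.563260
x_5 = g(0.563260) = 0.569350
x_6 = g(0.569350) = 0.565893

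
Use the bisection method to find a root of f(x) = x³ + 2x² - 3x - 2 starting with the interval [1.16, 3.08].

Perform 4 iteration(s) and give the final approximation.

f(x) = x³ + 2x² - 3x - 2
Initial interval: [1.16, 3.08]

Iteration 1:
  c_1 = (1.160000 + 3.080000)/2 = 2.120000
  f(c_1) = f(2.120000) = 10.156928
  f(a) × f(c) < 0, new interval: [1.160000, 2.120000]
Iteration 2:
  c_2 = (1.160000 + 2.120000)/2 = 1.640000
  f(c_2) = f(1.640000) = 2.870144
  f(a) × f(c) < 0, new interval: [1.160000, 1.640000]
Iteration 3:
  c_3 = (1.160000 + 1.640000)/2 = 1.400000
  f(c_3) = f(1.400000) = 0.464000
  f(a) × f(c) < 0, new interval: [1.160000, 1.400000]
Iteration 4:
  c_4 = (1.160000 + 1.400000)/2 = 1.280000
  f(c_4) = f(1.280000) = -0.466048
  f(a) × f(c) ≥ 0, new interval: [1.280000, 1.400000]

After 4 iteration(s), the approximation is c_4 = 1.280000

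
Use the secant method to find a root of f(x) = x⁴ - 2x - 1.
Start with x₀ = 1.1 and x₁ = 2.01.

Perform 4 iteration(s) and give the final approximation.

f(x) = x⁴ - 2x - 1
x₀ = 1.1, x₁ = 2.01

Secant formula: x_{n+1} = x_n - f(x_n)(x_n - x_{n-1})/(f(x_n) - f(x_{n-1}))

Iteration 1:
  f(1.100000) = -1.735900
  f(2.010000) = 11.302408
  x_2 = 2.010000 - 11.302408×(2.010000 - 1.100000)/(11.302408 - (-1.735900))
       = 1.221156
Iteration 2:
  f(2.010000) = 11.302408
  f(1.221156) = -1.218569
  x_3 = 1.221156 - (-1.218569)×(1.221156 - 2.010000)/(-1.218569 - 11.302408)
       = 1.297928
Iteration 3:
  f(1.221156) = -1.218569
  f(1.297928) = -0.757921
  x_4 = 1.297928 - (-0.757921)×(1.297928 - 1.221156)/(-0.757921 - (-1.218569))
       = 1.424244
Iteration 4:
  f(1.297928) = -0.757921
  f(1.424244) = 0.266205
  x_5 = 1.424244 - 0.266205×(1.424244 - 1.297928)/(0.266205 - (-0.757921))
       = 1.391410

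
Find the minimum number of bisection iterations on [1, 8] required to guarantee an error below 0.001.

We need (b-a)/2^n ≤ 0.001
(8 - 1)/2^n ≤ 0.001
7/2^n ≤ 0.001
2^n ≥ 7000
n ≥ log₂(7000) = 12.77
n ≥ 13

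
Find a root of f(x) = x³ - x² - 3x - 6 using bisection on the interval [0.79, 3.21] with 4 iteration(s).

f(x) = x³ - x² - 3x - 6
Initial interval: [0.79, 3.21]

Iteration 1:
  c_1 = (0.790000 + 3.210000)/2 = 2.000000
  f(c_1) = f(2.000000) = -8.000000
  f(a) × f(c) ≥ 0, new interval: [2.000000, 3.210000]
Iteration 2:
  c_2 = (2.000000 + 3.210000)/2 = 2.605000
  f(c_2) = f(2.605000) = -2.923430
  f(a) × f(c) ≥ 0, new interval: [2.605000, 3.210000]
Iteration 3:
  c_3 = (2.605000 + 3.210000)/2 = 2.907500
  f(c_3) = f(2.907500) = 1.402659
  f(a) × f(c) < 0, new interval: [2.605000, 2.907500]
Iteration 4:
  c_4 = (2.605000 + 2.907500)/2 = 2.756250
  f(c_4) = f(2.756250) = -0.926670
  f(a) × f(c) ≥ 0, new interval: [2.756250, 2.907500]

After 4 iteration(s), the approximation is c_4 = 2.756250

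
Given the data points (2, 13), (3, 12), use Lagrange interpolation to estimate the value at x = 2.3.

Lagrange interpolation formula:
P(x) = Σ yᵢ × Lᵢ(x)
where Lᵢ(x) = Π_{j≠i} (x - xⱼ)/(xᵢ - xⱼ)

L_0(2.3) = (2.3 - 3)/(2 - 3) = 0.700000
L_1(2.3) = (2.3 - 2)/(3 - 2) = 0.300000

P(2.3) = 13×L_0(2.3) + 12×L_1(2.3)
P(2.3) = 12.700000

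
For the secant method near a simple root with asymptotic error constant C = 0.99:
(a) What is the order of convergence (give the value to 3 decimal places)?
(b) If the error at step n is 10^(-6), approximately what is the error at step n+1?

(a) Secant method has superlinear convergence with order φ = (1+√5)/2 ≈ 1.618.
    This means |e_{n+1}| ≈ C|e_n|^1.618.

(b) With |e_n| = 10^(-6) and C = 0.99:
    |e_{n+1}| ≈ 0.99 × (10^(-6))^1.618 = 0.99 × 10^(-9.71)

(a) ≈ 1.618 (golden ratio); (b) |e_{n+1}| ≈ 1.938e-10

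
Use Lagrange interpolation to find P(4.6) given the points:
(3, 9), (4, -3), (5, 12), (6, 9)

Lagrange interpolation formula:
P(x) = Σ yᵢ × Lᵢ(x)
where Lᵢ(x) = Π_{j≠i} (x - xⱼ)/(xᵢ - xⱼ)

L_0(4.6) = (4.6 - 4)/(3 - 4) × (4.6 - 5)/(3 - 5) × (4.6 - 6)/(3 - 6) = -0.056000
L_1(4.6) = (4.6 - 3)/(4 - 3) × (4.6 - 5)/(4 - 5) × (4.6 - 6)/(4 - 6) = 0.448000
L_2(4.6) = (4.6 - 3)/(5 - 3) × (4.6 - 4)/(5 - 4) × (4.6 - 6)/(5 - 6) = 0.672000
L_3(4.6) = (4.6 - 3)/(6 - 3) × (4.6 - 4)/(6 - 4) × (4.6 - 5)/(6 - 5) = -0.064000

P(4.6) = 9×L_0(4.6) + (-3)×L_1(4.6) + 12×L_2(4.6) + 9×L_3(4.6)
P(4.6) = 5.640000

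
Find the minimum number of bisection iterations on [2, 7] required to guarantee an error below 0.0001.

We need (b-a)/2^n ≤ 0.0001
(7 - 2)/2^n ≤ 0.0001
5/2^n ≤ 0.0001
2^n ≥ 50000
n ≥ log₂(50000) = 15.61
n ≥ 16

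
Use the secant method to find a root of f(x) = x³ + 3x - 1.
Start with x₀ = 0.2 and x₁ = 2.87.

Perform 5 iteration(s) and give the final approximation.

f(x) = x³ + 3x - 1
x₀ = 0.2, x₁ = 2.87

Secant formula: x_{n+1} = x_n - f(x_n)(x_n - x_{n-1})/(f(x_n) - f(x_{n-1}))

Iteration 1:
  f(0.200000) = -0.392000
  f(2.870000) = 31.249903
  x_2 = 2.870000 - 31.249903×(2.870000 - 0.200000)/(31.249903 - (-0.392000))
       = 0.233078
Iteration 2:
  f(2.870000) = 31.249903
  f(0.233078) = -0.288105
  x_3 = 0.233078 - (-0.288105)×(0.233078 - 2.870000)/(-0.288105 - 31.249903)
       = 0.257166
Iteration 3:
  f(0.233078) = -0.288105
  f(0.257166) = -0.211493
  x_4 = 0.257166 - (-0.211493)×(0.257166 - 0.233078)/(-0.211493 - (-0.288105))
       = 0.323665
Iteration 4:
  f(0.257166) = -0.211493
  f(0.323665) = 0.004903
  x_5 = 0.323665 - 0.004903×(0.323665 - 0.257166)/(0.004903 - (-0.211493))
       = 0.322159
Iteration 5:
  f(0.323665) = 0.004903
  f(0.322159) = -0.000088
  x_6 = 0.322159 - (-0.000088)×(0.322159 - 0.323665)/(-0.000088 - 0.004903)
       = 0.322185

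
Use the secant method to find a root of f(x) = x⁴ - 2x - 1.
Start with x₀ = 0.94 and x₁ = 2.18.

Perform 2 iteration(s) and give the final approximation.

f(x) = x⁴ - 2x - 1
x₀ = 0.94, x₁ = 2.18

Secant formula: x_{n+1} = x_n - f(x_n)(x_n - x_{n-1})/(f(x_n) - f(x_{n-1}))

Iteration 1:
  f(0.940000) = -2.099251
  f(2.180000) = 17.225306
  x_2 = 2.180000 - 17.225306×(2.180000 - 0.940000)/(17.225306 - (-2.099251))
       = 1.074703
Iteration 2:
  f(2.180000) = 17.225306
  f(1.074703) = -1.815413
  x_3 = 1.074703 - (-1.815413)×(1.074703 - 2.180000)/(-1.815413 - 17.225306)
       = 1.180086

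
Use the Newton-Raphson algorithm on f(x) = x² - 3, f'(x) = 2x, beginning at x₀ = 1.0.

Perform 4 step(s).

f(x) = x² - 3
f'(x) = 2x
x₀ = 1.0

Newton-Raphson formula: x_{n+1} = x_n - f(x_n)/f'(x_n)

Iteration 1:
  f(1.000000) = -2.000000
  f'(1.000000) = 2.000000
  x_1 = 1.000000 - (-2.000000)/2.000000 = 2.000000
Iteration 2:
  f(2.000000) = 1.000000
  f'(2.000000) = 4.000000
  x_2 = 2.000000 - 1.000000/4.000000 = 1.750000
Iteration 3:
  f(1.750000) = 0.062500
  f'(1.750000) = 3.500000
  x_3 = 1.750000 - 0.062500/3.500000 = 1.732143
Iteration 4:
  f(1.732143) = 0.000319
  f'(1.732143) = 3.464286
  x_4 = 1.732143 - 0.000319/3.464286 = 1.732051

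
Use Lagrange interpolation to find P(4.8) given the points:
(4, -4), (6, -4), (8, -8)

Lagrange interpolation formula:
P(x) = Σ yᵢ × Lᵢ(x)
where Lᵢ(x) = Π_{j≠i} (x - xⱼ)/(xᵢ - xⱼ)

L_0(4.8) = (4.8 - 6)/(4 - 6) × (4.8 - 8)/(4 - 8) = 0.480000
L_1(4.8) = (4.8 - 4)/(6 - 4) × (4.8 - 8)/(6 - 8) = 0.640000
L_2(4.8) = (4.8 - 4)/(8 - 4) × (4.8 - 6)/(8 - 6) = -0.120000

P(4.8) = (-4)×L_0(4.8) + (-4)×L_1(4.8) + (-8)×L_2(4.8)
P(4.8) = -3.520000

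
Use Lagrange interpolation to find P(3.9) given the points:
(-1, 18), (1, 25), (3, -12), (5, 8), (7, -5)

Lagrange interpolation formula:
P(x) = Σ yᵢ × Lᵢ(x)
where Lᵢ(x) = Π_{j≠i} (x - xⱼ)/(xᵢ - xⱼ)

L_0(3.9) = (3.9 - 1)/(-1 - 1) × (3.9 - 3)/(-1 - 3) × (3.9 - 5)/(-1 - 5) × (3.9 - 7)/(-1 - 7) = 0.023177
L_1(3.9) = (3.9 - (-1))/(1 - (-1)) × (3.9 - 3)/(1 - 3) × (3.9 - 5)/(1 - 5) × (3.9 - 7)/(1 - 7) = -0.156647
L_2(3.9) = (3.9 - (-1))/(3 - (-1)) × (3.9 - 1)/(3 - 1) × (3.9 - 5)/(3 - 5) × (3.9 - 7)/(3 - 7) = 0.757127
L_3(3.9) = (3.9 - (-1))/(5 - (-1)) × (3.9 - 1)/(5 - 1) × (3.9 - 3)/(5 - 3) × (3.9 - 7)/(5 - 7) = 0.412978
L_4(3.9) = (3.9 - (-1))/(7 - (-1)) × (3.9 - 1)/(7 - 1) × (3.9 - 3)/(7 - 3) × (3.9 - 5)/(7 - 5) = -0.036635

P(3.9) = 18×L_0(3.9) + 25×L_1(3.9) + (-12)×L_2(3.9) + 8×L_3(3.9) + (-5)×L_4(3.9)
P(3.9) = -9.097498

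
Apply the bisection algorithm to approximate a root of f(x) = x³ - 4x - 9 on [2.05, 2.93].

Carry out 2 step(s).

f(x) = x³ - 4x - 9
Initial interval: [2.05, 2.93]

Iteration 1:
  c_1 = (2.050000 + 2.930000)/2 = 2.490000
  f(c_1) = f(2.490000) = -3.521751
  f(a) × f(c) ≥ 0, new interval: [2.490000, 2.930000]
Iteration 2:
  c_2 = (2.490000 + 2.930000)/2 = 2.710000
  f(c_2) = f(2.710000) = 0.062511
  f(a) × f(c) < 0, new interval: [2.490000, 2.710000]

After 2 iteration(s), the approximation is c_2 = 2.710000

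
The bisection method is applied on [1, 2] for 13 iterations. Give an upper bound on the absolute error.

Bisection error bound: |error| ≤ (b-a)/2^n
|error| ≤ (2 - 1)/2^13 = 1/2^13
|error| ≤ 0.0001220703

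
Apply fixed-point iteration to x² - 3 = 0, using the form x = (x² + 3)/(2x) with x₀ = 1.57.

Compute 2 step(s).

Equation: x² - 3 = 0
Fixed-point form: x = (x² + 3)/(2x)
x₀ = 1.57

x_1 = g(1.570000) = 1.740414
x_2 = g(1.740414) = 1.732071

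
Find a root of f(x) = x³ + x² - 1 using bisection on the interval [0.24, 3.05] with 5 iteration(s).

f(x) = x³ + x² - 1
Initial interval: [0.24, 3.05]

Iteration 1:
  c_1 = (0.240000 + 3.050000)/2 = 1.645000
  f(c_1) = f(1.645000) = 6.157436
  f(a) × f(c) < 0, new interval: [0.240000, 1.645000]
Iteration 2:
  c_2 = (0.240000 + 1.645000)/2 = 0.942500
  f(c_2) = f(0.942500) = 0.725535
  f(a) × f(c) < 0, new interval: [0.240000, 0.942500]
Iteration 3:
  c_3 = (0.240000 + 0.942500)/2 = 0.591250
  f(c_3) = f(0.591250) = -0.443736
  f(a) × f(c) ≥ 0, new interval: [0.591250, 0.942500]
Iteration 4:
  c_4 = (0.591250 + 0.942500)/2 = 0.766875
  f(c_4) = f(0.766875) = 0.039094
  f(a) × f(c) < 0, new interval: [0.591250, 0.766875]
Iteration 5:
  c_5 = (0.591250 + 0.766875)/2 = 0.679063
  f(c_5) = f(0.679063) = -0.225741
  f(a) × f(c) ≥ 0, new interval: [0.679063, 0.766875]

After 5 iteration(s), the approximation is c_5 = 0.679063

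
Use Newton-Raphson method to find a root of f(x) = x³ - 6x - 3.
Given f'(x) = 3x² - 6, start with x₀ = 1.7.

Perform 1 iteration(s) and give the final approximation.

f(x) = x³ - 6x - 3
f'(x) = 3x² - 6
x₀ = 1.7

Newton-Raphson formula: x_{n+1} = x_n - f(x_n)/f'(x_n)

Iteration 1:
  f(1.700000) = -8.287000
  f'(1.700000) = 2.670000
  x_1 = 1.700000 - (-8.287000)/2.670000 = 4.803745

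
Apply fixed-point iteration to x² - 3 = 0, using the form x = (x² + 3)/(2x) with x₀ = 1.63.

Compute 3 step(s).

Equation: x² - 3 = 0
Fixed-point form: x = (x² + 3)/(2x)
x₀ = 1.63

x_1 = g(1.630000) = 1.735245
x_2 = g(1.735245) = 1.732054
x_3 = g(1.732054) = 1.732051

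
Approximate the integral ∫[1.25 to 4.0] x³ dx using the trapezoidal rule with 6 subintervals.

f(x) = x³
a = 1.25, b = 4.0, n = 6
h = (b - a)/n = 0.458333

Trapezoidal rule: (h/2)[f(x₀) + 2f(x₁) + 2f(x₂) + ... + f(xₙ)]

x_0 = 1.2500, f(x_0) = 1.953125, coefficient = 1
x_1 = 1.7083, f(x_1) = 4.985605, coefficient = 2
x_2 = 2.1667, f(x_2) = 10.171296, coefficient = 2
x_3 = 2.6250, f(x_3) = 18.087891, coefficient = 2
x_4 = 3.0833, f(x_4) = 29.313079, coefficient = 2
x_5 = 3.5417, f(x_5) = 44.424552, coefficient = 2
x_6 = 4.0000, f(x_6) = 64.000000, coefficient = 1

I ≈ (0.458333/2) × 279.917969 = 64.147868
Exact value: 63.389648
Error: 0.758219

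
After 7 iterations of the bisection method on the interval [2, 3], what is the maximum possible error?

Bisection error bound: |error| ≤ (b-a)/2^n
|error| ≤ (3 - 2)/2^7 = 1/2^7
|error| ≤ 0.0078125000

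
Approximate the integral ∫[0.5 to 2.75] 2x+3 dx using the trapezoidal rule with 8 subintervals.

f(x) = 2x+3
a = 0.5, b = 2.75, n = 8
h = (b - a)/n = 0.281250

Trapezoidal rule: (h/2)[f(x₀) + 2f(x₁) + 2f(x₂) + ... + f(xₙ)]

x_0 = 0.5000, f(x_0) = 4.000000, coefficient = 1
x_1 = 0.7812, f(x_1) = 4.562500, coefficient = 2
x_2 = 1.0625, f(x_2) = 5.125000, coefficient = 2
x_3 = 1.3438, f(x_3) = 5.687500, coefficient = 2
x_4 = 1.6250, f(x_4) = 6.250000, coefficient = 2
x_5 = 1.9062, f(x_5) = 6.812500, coefficient = 2
x_6 = 2.1875, f(x_6) = 7.375000, coefficient = 2
x_7 = 2.4688, f(x_7) = 7.937500, coefficient = 2
x_8 = 2.7500, f(x_8) = 8.500000, coefficient = 1

I ≈ (0.281250/2) × 100.000000 = 14.062500
Exact value: 14.062500
Error: 0.000000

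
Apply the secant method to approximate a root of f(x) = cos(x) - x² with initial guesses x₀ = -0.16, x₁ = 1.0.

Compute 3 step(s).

f(x) = cos(x) - x²
x₀ = -0.16, x₁ = 1.0

Secant formula: x_{n+1} = x_n - f(x_n)(x_n - x_{n-1})/(f(x_n) - f(x_{n-1}))

Iteration 1:
  f(-0.160000) = 0.961627
  f(1.000000) = -0.459698
  x_2 = 1.000000 - (-0.459698)×(1.000000 - (-0.160000))/(-0.459698 - 0.961627)
       = 0.624822
Iteration 2:
  f(1.000000) = -0.459698
  f(0.624822) = 0.420664
  x_3 = 0.624822 - 0.420664×(0.624822 - 1.000000)/(0.420664 - (-0.459698))
       = 0.804094
Iteration 3:
  f(0.624822) = 0.420664
  f(0.804094) = 0.047197
  x_4 = 0.804094 - 0.047197×(0.804094 - 0.624822)/(0.047197 - 0.420664)
       = 0.826749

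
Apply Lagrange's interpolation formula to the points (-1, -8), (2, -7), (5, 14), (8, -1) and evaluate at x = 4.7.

Lagrange interpolation formula:
P(x) = Σ yᵢ × Lᵢ(x)
where Lᵢ(x) = Π_{j≠i} (x - xⱼ)/(xᵢ - xⱼ)

L_0(4.7) = (4.7 - 2)/(-1 - 2) × (4.7 - 5)/(-1 - 5) × (4.7 - 8)/(-1 - 8) = -0.016500
L_1(4.7) = (4.7 - (-1))/(2 - (-1)) × (4.7 - 5)/(2 - 5) × (4.7 - 8)/(2 - 8) = 0.104500
L_2(4.7) = (4.7 - (-1))/(5 - (-1)) × (4.7 - 2)/(5 - 2) × (4.7 - 8)/(5 - 8) = 0.940500
L_3(4.7) = (4.7 - (-1))/(8 - (-1)) × (4.7 - 2)/(8 - 2) × (4.7 - 5)/(8 - 5) = -0.028500

P(4.7) = (-8)×L_0(4.7) + (-7)×L_1(4.7) + 14×L_2(4.7) + (-1)×L_3(4.7)
P(4.7) = 12.596000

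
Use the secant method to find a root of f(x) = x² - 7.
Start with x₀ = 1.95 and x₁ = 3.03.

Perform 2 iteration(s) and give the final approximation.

f(x) = x² - 7
x₀ = 1.95, x₁ = 3.03

Secant formula: x_{n+1} = x_n - f(x_n)(x_n - x_{n-1})/(f(x_n) - f(x_{n-1}))

Iteration 1:
  f(1.950000) = -3.197500
  f(3.030000) = 2.180900
  x_2 = 3.030000 - 2.180900×(3.030000 - 1.950000)/(2.180900 - (-3.197500))
       = 2.592068
Iteration 2:
  f(3.030000) = 2.180900
  f(2.592068) = -0.281182
  x_3 = 2.592068 - (-0.281182)×(2.592068 - 3.030000)/(-0.281182 - 2.180900)
       = 2.642082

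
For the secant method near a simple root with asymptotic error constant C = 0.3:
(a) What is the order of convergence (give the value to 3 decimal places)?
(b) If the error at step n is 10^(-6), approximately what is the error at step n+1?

(a) Secant method has superlinear convergence with order φ = (1+√5)/2 ≈ 1.618.
    This means |e_{n+1}| ≈ C|e_n|^1.618.

(b) With |e_n| = 10^(-6) and C = 0.3:
    |e_{n+1}| ≈ 0.3 × (10^(-6))^1.618 = 0.3 × 10^(-9.71)

(a) ≈ 1.618 (golden ratio); (b) |e_{n+1}| ≈ 5.874e-11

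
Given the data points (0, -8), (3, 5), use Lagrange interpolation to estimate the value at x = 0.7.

Lagrange interpolation formula:
P(x) = Σ yᵢ × Lᵢ(x)
where Lᵢ(x) = Π_{j≠i} (x - xⱼ)/(xᵢ - xⱼ)

L_0(0.7) = (0.7 - 3)/(0 - 3) = 0.766667
L_1(0.7) = (0.7 - 0)/(3 - 0) = 0.233333

P(0.7) = (-8)×L_0(0.7) + 5×L_1(0.7)
P(0.7) = -4.966667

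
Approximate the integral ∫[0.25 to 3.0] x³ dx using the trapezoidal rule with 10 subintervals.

f(x) = x³
a = 0.25, b = 3.0, n = 10
h = (b - a)/n = 0.275000

Trapezoidal rule: (h/2)[f(x₀) + 2f(x₁) + 2f(x₂) + ... + f(xₙ)]

x_0 = 0.2500, f(x_0) = 0.015625, coefficient = 1
x_1 = 0.5250, f(x_1) = 0.144703, coefficient = 2
x_2 = 0.8000, f(x_2) = 0.512000, coefficient = 2
x_3 = 1.0750, f(x_3) = 1.242297, coefficient = 2
x_4 = 1.3500, f(x_4) = 2.460375, coefficient = 2
x_5 = 1.6250, f(x_5) = 4.291016, coefficient = 2
x_6 = 1.9000, f(x_6) = 6.859000, coefficient = 2
x_7 = 2.1750, f(x_7) = 10.289109, coefficient = 2
x_8 = 2.4500, f(x_8) = 14.706125, coefficient = 2
x_9 = 2.7250, f(x_9) = 20.234828, coefficient = 2
x_10 = 3.0000, f(x_10) = 27.000000, coefficient = 1

I ≈ (0.275000/2) × 148.494531 = 20.417998
Exact value: 20.249023
Error: 0.168975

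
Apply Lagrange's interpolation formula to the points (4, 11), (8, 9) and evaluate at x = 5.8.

Lagrange interpolation formula:
P(x) = Σ yᵢ × Lᵢ(x)
where Lᵢ(x) = Π_{j≠i} (x - xⱼ)/(xᵢ - xⱼ)

L_0(5.8) = (5.8 - 8)/(4 - 8) = 0.550000
L_1(5.8) = (5.8 - 4)/(8 - 4) = 0.450000

P(5.8) = 11×L_0(5.8) + 9×L_1(5.8)
P(5.8) = 10.100000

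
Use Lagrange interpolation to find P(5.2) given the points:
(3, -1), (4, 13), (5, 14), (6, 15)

Lagrange interpolation formula:
P(x) = Σ yᵢ × Lᵢ(x)
where Lᵢ(x) = Π_{j≠i} (x - xⱼ)/(xᵢ - xⱼ)

L_0(5.2) = (5.2 - 4)/(3 - 4) × (5.2 - 5)/(3 - 5) × (5.2 - 6)/(3 - 6) = 0.032000
L_1(5.2) = (5.2 - 3)/(4 - 3) × (5.2 - 5)/(4 - 5) × (5.2 - 6)/(4 - 6) = -0.176000
L_2(5.2) = (5.2 - 3)/(5 - 3) × (5.2 - 4)/(5 - 4) × (5.2 - 6)/(5 - 6) = 1.056000
L_3(5.2) = (5.2 - 3)/(6 - 3) × (5.2 - 4)/(6 - 4) × (5.2 - 5)/(6 - 5) = 0.088000

P(5.2) = (-1)×L_0(5.2) + 13×L_1(5.2) + 14×L_2(5.2) + 15×L_3(5.2)
P(5.2) = 13.784000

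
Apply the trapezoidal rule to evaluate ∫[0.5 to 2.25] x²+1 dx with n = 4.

f(x) = x²+1
a = 0.5, b = 2.25, n = 4
h = (b - a)/n = 0.437500

Trapezoidal rule: (h/2)[f(x₀) + 2f(x₁) + 2f(x₂) + ... + f(xₙ)]

x_0 = 0.5000, f(x_0) = 1.250000, coefficient = 1
x_1 = 0.9375, f(x_1) = 1.878906, coefficient = 2
x_2 = 1.3750, f(x_2) = 2.890625, coefficient = 2
x_3 = 1.8125, f(x_3) = 4.285156, coefficient = 2
x_4 = 2.2500, f(x_4) = 6.062500, coefficient = 1

I ≈ (0.437500/2) × 25.421875 = 5.561035
Exact value: 5.505208
Error: 0.055827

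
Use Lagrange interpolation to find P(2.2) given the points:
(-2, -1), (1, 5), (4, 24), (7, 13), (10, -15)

Lagrange interpolation formula:
P(x) = Σ yᵢ × Lᵢ(x)
where Lᵢ(x) = Π_{j≠i} (x - xⱼ)/(xᵢ - xⱼ)

L_0(2.2) = (2.2 - 1)/(-2 - 1) × (2.2 - 4)/(-2 - 4) × (2.2 - 7)/(-2 - 7) × (2.2 - 10)/(-2 - 10) = -0.041600
L_1(2.2) = (2.2 - (-2))/(1 - (-2)) × (2.2 - 4)/(1 - 4) × (2.2 - 7)/(1 - 7) × (2.2 - 10)/(1 - 10) = 0.582400
L_2(2.2) = (2.2 - (-2))/(4 - (-2)) × (2.2 - 1)/(4 - 1) × (2.2 - 7)/(4 - 7) × (2.2 - 10)/(4 - 10) = 0.582400
L_3(2.2) = (2.2 - (-2))/(7 - (-2)) × (2.2 - 1)/(7 - 1) × (2.2 - 4)/(7 - 4) × (2.2 - 10)/(7 - 10) = -0.145600
L_4(2.2) = (2.2 - (-2))/(10 - (-2)) × (2.2 - 1)/(10 - 1) × (2.2 - 4)/(10 - 4) × (2.2 - 7)/(10 - 7) = 0.022400

P(2.2) = (-1)×L_0(2.2) + 5×L_1(2.2) + 24×L_2(2.2) + 13×L_3(2.2) + (-15)×L_4(2.2)
P(2.2) = 14.702400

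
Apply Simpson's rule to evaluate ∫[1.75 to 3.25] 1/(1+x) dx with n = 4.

f(x) = 1/(1+x)
a = 1.75, b = 3.25, n = 4
h = (b - a)/n = 0.375000

Simpson's rule: (h/3)[f(x₀) + 4f(x₁) + 2f(x₂) + ... + f(xₙ)]

x_0 = 1.7500, f(x_0) = 0.363636, coefficient = 1
x_1 = 2.1250, f(x_1) = 0.320000, coefficient = 4
x_2 = 2.5000, f(x_2) = 0.285714, coefficient = 2
x_3 = 2.8750, f(x_3) = 0.258065, coefficient = 4
x_4 = 3.2500, f(x_4) = 0.235294, coefficient = 1

I ≈ (0.375000/3) × 3.482617 = 0.435327
Exact value: 0.435318
Error: 0.000009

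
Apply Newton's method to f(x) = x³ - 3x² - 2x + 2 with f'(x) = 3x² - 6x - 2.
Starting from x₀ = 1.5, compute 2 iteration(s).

f(x) = x³ - 3x² - 2x + 2
f'(x) = 3x² - 6x - 2
x₀ = 1.5

Newton-Raphson formula: x_{n+1} = x_n - f(x_n)/f'(x_n)

Iteration 1:
  f(1.500000) = -4.375000
  f'(1.500000) = -4.250000
  x_1 = 1.500000 - (-4.375000)/(-4.250000) = 0.470588
Iteration 2:
  f(0.470588) = 0.498677
  f'(0.470588) = -4.159170
  x_2 = 0.470588 - 0.498677/(-4.159170) = 0.590486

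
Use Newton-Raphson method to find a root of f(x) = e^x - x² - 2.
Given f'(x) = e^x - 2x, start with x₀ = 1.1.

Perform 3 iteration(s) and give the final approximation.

f(x) = e^x - x² - 2
f'(x) = e^x - 2x
x₀ = 1.1

Newton-Raphson formula: x_{n+1} = x_n - f(x_n)/f'(x_n)

Iteration 1:
  f(1.100000) = -0.205834
  f'(1.100000) = 0.804166
  x_1 = 1.100000 - (-0.205834)/0.804166 = 1.355960
Iteration 2:
  f(1.355960) = 0.041856
  f'(1.355960) = 1.168564
  x_2 = 1.355960 - 0.041856/1.168564 = 1.320141
Iteration 3:
  f(1.320141) = 0.001177
  f'(1.320141) = 1.103667
  x_3 = 1.320141 - 0.001177/1.103667 = 1.319075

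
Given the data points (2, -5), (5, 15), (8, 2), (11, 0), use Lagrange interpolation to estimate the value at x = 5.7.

Lagrange interpolation formula:
P(x) = Σ yᵢ × Lᵢ(x)
where Lᵢ(x) = Π_{j≠i} (x - xⱼ)/(xᵢ - xⱼ)

L_0(5.7) = (5.7 - 5)/(2 - 5) × (5.7 - 8)/(2 - 8) × (5.7 - 11)/(2 - 11) = -0.052673
L_1(5.7) = (5.7 - 2)/(5 - 2) × (5.7 - 8)/(5 - 8) × (5.7 - 11)/(5 - 11) = 0.835241
L_2(5.7) = (5.7 - 2)/(8 - 2) × (5.7 - 5)/(8 - 5) × (5.7 - 11)/(8 - 11) = 0.254204
L_3(5.7) = (5.7 - 2)/(11 - 2) × (5.7 - 5)/(11 - 5) × (5.7 - 8)/(11 - 8) = -0.036772

P(5.7) = (-5)×L_0(5.7) + 15×L_1(5.7) + 2×L_2(5.7) + 0×L_3(5.7)
P(5.7) = 13.300383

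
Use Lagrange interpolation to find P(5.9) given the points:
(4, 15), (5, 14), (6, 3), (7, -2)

Lagrange interpolation formula:
P(x) = Σ yᵢ × Lᵢ(x)
where Lᵢ(x) = Π_{j≠i} (x - xⱼ)/(xᵢ - xⱼ)

L_0(5.9) = (5.9 - 5)/(4 - 5) × (5.9 - 6)/(4 - 6) × (5.9 - 7)/(4 - 7) = -0.016500
L_1(5.9) = (5.9 - 4)/(5 - 4) × (5.9 - 6)/(5 - 6) × (5.9 - 7)/(5 - 7) = 0.104500
L_2(5.9) = (5.9 - 4)/(6 - 4) × (5.9 - 5)/(6 - 5) × (5.9 - 7)/(6 - 7) = 0.940500
L_3(5.9) = (5.9 - 4)/(7 - 4) × (5.9 - 5)/(7 - 5) × (5.9 - 6)/(7 - 6) = -0.028500

P(5.9) = 15×L_0(5.9) + 14×L_1(5.9) + 3×L_2(5.9) + (-2)×L_3(5.9)
P(5.9) = 4.094000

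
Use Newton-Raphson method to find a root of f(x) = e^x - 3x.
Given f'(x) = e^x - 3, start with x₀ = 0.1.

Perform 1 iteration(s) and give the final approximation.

f(x) = e^x - 3x
f'(x) = e^x - 3
x₀ = 0.1

Newton-Raphson formula: x_{n+1} = x_n - f(x_n)/f'(x_n)

Iteration 1:
  f(0.100000) = 0.805171
  f'(0.100000) = -1.894829
  x_1 = 0.100000 - 0.805171/(-1.894829) = 0.524931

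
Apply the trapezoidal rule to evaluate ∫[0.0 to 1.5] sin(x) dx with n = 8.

f(x) = sin(x)
a = 0.0, b = 1.5, n = 8
h = (b - a)/n = 0.187500

Trapezoidal rule: (h/2)[f(x₀) + 2f(x₁) + 2f(x₂) + ... + f(xₙ)]

x_0 = 0.0000, f(x_0) = 0.000000, coefficient = 1
x_1 = 0.1875, f(x_1) = 0.186403, coefficient = 2
x_2 = 0.3750, f(x_2) = 0.366273, coefficient = 2
x_3 = 0.5625, f(x_3) = 0.533303, coefficient = 2
x_4 = 0.7500, f(x_4) = 0.681639, coefficient = 2
x_5 = 0.9375, f(x_5) = 0.806081, coefficient = 2
x_6 = 1.1250, f(x_6) = 0.902268, coefficient = 2
x_7 = 1.3125, f(x_7) = 0.966827, coefficient = 2
x_8 = 1.5000, f(x_8) = 0.997495, coefficient = 1

I ≈ (0.187500/2) × 9.883080 = 0.926539
Exact value: 0.929263
Error: 0.002724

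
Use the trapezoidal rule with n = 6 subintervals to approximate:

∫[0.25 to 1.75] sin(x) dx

f(x) = sin(x)
a = 0.25, b = 1.75, n = 6
h = (b - a)/n = 0.250000

Trapezoidal rule: (h/2)[f(x₀) + 2f(x₁) + 2f(x₂) + ... + f(xₙ)]

x_0 = 0.2500, f(x_0) = 0.247404, coefficient = 1
x_1 = 0.5000, f(x_1) = 0.479426, coefficient = 2
x_2 = 0.7500, f(x_2) = 0.681639, coefficient = 2
x_3 = 1.0000, f(x_3) = 0.841471, coefficient = 2
x_4 = 1.2500, f(x_4) = 0.948985, coefficient = 2
x_5 = 1.5000, f(x_5) = 0.997495, coefficient = 2
x_6 = 1.7500, f(x_6) = 0.983986, coefficient = 1

I ≈ (0.250000/2) × 9.129420 = 1.141177
Exact value: 1.147158
Error: 0.005981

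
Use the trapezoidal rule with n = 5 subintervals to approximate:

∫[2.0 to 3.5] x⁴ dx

f(x) = x⁴
a = 2.0, b = 3.5, n = 5
h = (b - a)/n = 0.300000

Trapezoidal rule: (h/2)[f(x₀) + 2f(x₁) + 2f(x₂) + ... + f(xₙ)]

x_0 = 2.0000, f(x_0) = 16.000000, coefficient = 1
x_1 = 2.3000, f(x_1) = 27.984100, coefficient = 2
x_2 = 2.6000, f(x_2) = 45.697600, coefficient = 2
x_3 = 2.9000, f(x_3) = 70.728100, coefficient = 2
x_4 = 3.2000, f(x_4) = 104.857600, coefficient = 2
x_5 = 3.5000, f(x_5) = 150.062500, coefficient = 1

I ≈ (0.300000/2) × 664.597300 = 99.689595
Exact value: 98.643750
Error: 1.045845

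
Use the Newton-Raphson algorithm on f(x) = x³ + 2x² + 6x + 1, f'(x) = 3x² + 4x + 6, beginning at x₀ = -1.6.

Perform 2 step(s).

f(x) = x³ + 2x² + 6x + 1
f'(x) = 3x² + 4x + 6
x₀ = -1.6

Newton-Raphson formula: x_{n+1} = x_n - f(x_n)/f'(x_n)

Iteration 1:
  f(-1.600000) = -7.576000
  f'(-1.600000) = 7.280000
  x_1 = -1.600000 - (-7.576000)/7.280000 = -0.559341
Iteration 2:
  f(-0.559341) = -1.905316
  f'(-0.559341) = 4.701223
  x_2 = -0.559341 - (-1.905316)/4.701223 = -0.154060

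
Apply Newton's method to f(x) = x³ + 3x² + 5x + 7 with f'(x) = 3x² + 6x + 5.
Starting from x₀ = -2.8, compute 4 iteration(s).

f(x) = x³ + 3x² + 5x + 7
f'(x) = 3x² + 6x + 5
x₀ = -2.8

Newton-Raphson formula: x_{n+1} = x_n - f(x_n)/f'(x_n)

Iteration 1:
  f(-2.800000) = -5.432000
  f'(-2.800000) = 11.720000
  x_1 = -2.800000 - (-5.432000)/11.720000 = -2.336519
Iteration 2:
  f(-2.336519) = -1.060438
  f'(-2.336519) = 7.358847
  x_2 = -2.336519 - (-1.060438)/7.358847 = -2.192415
Iteration 3:
  f(-2.192415) = -0.080270
  f'(-2.192415) = 6.265561
  x_3 = -2.192415 - (-0.080270)/6.265561 = -2.179604
Iteration 4:
  f(-2.179604) = -0.000585
  f'(-2.179604) = 6.174395
  x_4 = -2.179604 - (-0.000585)/6.174395 = -2.179509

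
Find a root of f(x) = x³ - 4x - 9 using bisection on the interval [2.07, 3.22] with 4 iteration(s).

f(x) = x³ - 4x - 9
Initial interval: [2.07, 3.22]

Iteration 1:
  c_1 = (2.070000 + 3.220000)/2 = 2.645000
  f(c_1) = f(2.645000) = -1.075514
  f(a) × f(c) ≥ 0, new interval: [2.645000, 3.220000]
Iteration 2:
  c_2 = (2.645000 + 3.220000)/2 = 2.932500
  f(c_2) = f(2.932500) = 4.488199
  f(a) × f(c) < 0, new interval: [2.645000, 2.932500]
Iteration 3:
  c_3 = (2.645000 + 2.932500)/2 = 2.788750
  f(c_3) = f(2.788750) = 1.533462
  f(a) × f(c) < 0, new interval: [2.645000, 2.788750]
Iteration 4:
  c_4 = (2.645000 + 2.788750)/2 = 2.716875
  f(c_4) = f(2.716875) = 0.186868
  f(a) × f(c) < 0, new interval: [2.645000, 2.716875]

After 4 iteration(s), the approximation is c_4 = 2.716875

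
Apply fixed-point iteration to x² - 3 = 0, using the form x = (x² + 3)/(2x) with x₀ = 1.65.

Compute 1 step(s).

Equation: x² - 3 = 0
Fixed-point form: x = (x² + 3)/(2x)
x₀ = 1.65

x_1 = g(1.650000) = 1.734091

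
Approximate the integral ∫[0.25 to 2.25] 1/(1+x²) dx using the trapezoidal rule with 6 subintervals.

f(x) = 1/(1+x²)
a = 0.25, b = 2.25, n = 6
h = (b - a)/n = 0.333333

Trapezoidal rule: (h/2)[f(x₀) + 2f(x₁) + 2f(x₂) + ... + f(xₙ)]

x_0 = 0.2500, f(x_0) = 0.941176, coefficient = 1
x_1 = 0.5833, f(x_1) = 0.746114, coefficient = 2
x_2 = 0.9167, f(x_2) = 0.543396, coefficient = 2
x_3 = 1.2500, f(x_3) = 0.390244, coefficient = 2
x_4 = 1.5833, f(x_4) = 0.285149, coefficient = 2
x_5 = 1.9167, f(x_5) = 0.213967, coefficient = 2
x_6 = 2.2500, f(x_6) = 0.164948, coefficient = 1

I ≈ (0.333333/2) × 5.463865 = 0.910644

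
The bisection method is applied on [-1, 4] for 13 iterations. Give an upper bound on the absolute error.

Bisection error bound: |error| ≤ (b-a)/2^n
|error| ≤ (4 - (-1))/2^13 = 5/2^13
|error| ≤ 0.0006103516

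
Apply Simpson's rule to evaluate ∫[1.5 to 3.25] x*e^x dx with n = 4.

f(x) = x*e^x
a = 1.5, b = 3.25, n = 4
h = (b - a)/n = 0.437500

Simpson's rule: (h/3)[f(x₀) + 4f(x₁) + 2f(x₂) + ... + f(xₙ)]

x_0 = 1.5000, f(x_0) = 6.722534, coefficient = 1
x_1 = 1.9375, f(x_1) = 13.448916, coefficient = 4
x_2 = 2.3750, f(x_2) = 25.533656, coefficient = 2
x_3 = 2.8125, f(x_3) = 46.832330, coefficient = 4
x_4 = 3.2500, f(x_4) = 83.818605, coefficient = 1

I ≈ (0.437500/3) × 382.733432 = 55.815292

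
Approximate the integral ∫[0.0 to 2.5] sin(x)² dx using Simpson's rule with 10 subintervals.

f(x) = sin(x)²
a = 0.0, b = 2.5, n = 10
h = (b - a)/n = 0.250000

Simpson's rule: (h/3)[f(x₀) + 4f(x₁) + 2f(x₂) + ... + f(xₙ)]

x_0 = 0.0000, f(x_0) = 0.000000, coefficient = 1
x_1 = 0.2500, f(x_1) = 0.061209, coefficient = 4
x_2 = 0.5000, f(x_2) = 0.229849, coefficient = 2
x_3 = 0.7500, f(x_3) = 0.464631, coefficient = 4
x_4 = 1.0000, f(x_4) = 0.708073, coefficient = 2
x_5 = 1.2500, f(x_5) = 0.900572, coefficient = 4
x_6 = 1.5000, f(x_6) = 0.994996, coefficient = 2
x_7 = 1.7500, f(x_7) = 0.968228, coefficient = 4
x_8 = 2.0000, f(x_8) = 0.826822, coefficient = 2
x_9 = 2.2500, f(x_9) = 0.605398, coefficient = 4
x_10 = 2.5000, f(x_10) = 0.358169, coefficient = 1

I ≈ (0.250000/3) × 17.877802 = 1.489817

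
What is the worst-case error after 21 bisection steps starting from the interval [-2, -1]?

Bisection error bound: |error| ≤ (b-a)/2^n
|error| ≤ (-1 - (-2))/2^21 = 1/2^21
|error| ≤ 0.0000004768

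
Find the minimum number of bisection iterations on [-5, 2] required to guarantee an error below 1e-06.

We need (b-a)/2^n ≤ 1e-06
(2 - (-5))/2^n ≤ 1e-06
7/2^n ≤ 1e-06
2^n ≥ 7000000
n ≥ log₂(7000000) = 22.74
n ≥ 23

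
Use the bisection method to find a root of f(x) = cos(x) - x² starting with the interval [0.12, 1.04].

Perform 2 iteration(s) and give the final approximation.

f(x) = cos(x) - x²
Initial interval: [0.12, 1.04]

Iteration 1:
  c_1 = (0.120000 + 1.040000)/2 = 0.580000
  f(c_1) = f(0.580000) = 0.500063
  f(a) × f(c) ≥ 0, new interval: [0.580000, 1.040000]
Iteration 2:
  c_2 = (0.580000 + 1.040000)/2 = 0.810000
  f(c_2) = f(0.810000) = 0.033398
  f(a) × f(c) ≥ 0, new interval: [0.810000, 1.040000]

After 2 iteration(s), the approximation is c_2 = 0.810000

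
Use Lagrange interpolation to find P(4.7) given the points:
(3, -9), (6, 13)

Lagrange interpolation formula:
P(x) = Σ yᵢ × Lᵢ(x)
where Lᵢ(x) = Π_{j≠i} (x - xⱼ)/(xᵢ - xⱼ)

L_0(4.7) = (4.7 - 6)/(3 - 6) = 0.433333
L_1(4.7) = (4.7 - 3)/(6 - 3) = 0.566667

P(4.7) = (-9)×L_0(4.7) + 13×L_1(4.7)
P(4.7) = 3.466667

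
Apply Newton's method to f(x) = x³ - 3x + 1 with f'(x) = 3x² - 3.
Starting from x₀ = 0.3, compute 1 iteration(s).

f(x) = x³ - 3x + 1
f'(x) = 3x² - 3
x₀ = 0.3

Newton-Raphson formula: x_{n+1} = x_n - f(x_n)/f'(x_n)

Iteration 1:
  f(0.300000) = 0.127000
  f'(0.300000) = -2.730000
  x_1 = 0.300000 - 0.127000/(-2.730000) = 0.346520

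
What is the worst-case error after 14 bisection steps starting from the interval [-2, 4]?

Bisection error bound: |error| ≤ (b-a)/2^n
|error| ≤ (4 - (-2))/2^14 = 6/2^14
|error| ≤ 0.0003662109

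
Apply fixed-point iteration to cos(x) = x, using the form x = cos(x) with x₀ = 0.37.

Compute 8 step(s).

Equation: cos(x) = x
Fixed-point form: x = cos(x)
x₀ = 0.37

x_1 = g(0.370000) = 0.932327
x_2 = g(0.932327) = 0.595967
x_3 = g(0.595967) = 0.827606
x_4 = g(0.827606) = 0.676640
x_5 = g(0.676640) = 0.779681
x_6 = g(0.779681) = 0.711138
x_7 = g(0.711138) = 0.757620
x_8 = g(0.757620) = 0.726474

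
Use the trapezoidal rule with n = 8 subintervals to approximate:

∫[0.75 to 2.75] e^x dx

f(x) = e^x
a = 0.75, b = 2.75, n = 8
h = (b - a)/n = 0.250000

Trapezoidal rule: (h/2)[f(x₀) + 2f(x₁) + 2f(x₂) + ... + f(xₙ)]

x_0 = 0.7500, f(x_0) = 2.117000, coefficient = 1
x_1 = 1.0000, f(x_1) = 2.718282, coefficient = 2
x_2 = 1.2500, f(x_2) = 3.490343, coefficient = 2
x_3 = 1.5000, f(x_3) = 4.481689, coefficient = 2
x_4 = 1.7500, f(x_4) = 5.754603, coefficient = 2
x_5 = 2.0000, f(x_5) = 7.389056, coefficient = 2
x_6 = 2.2500, f(x_6) = 9.487736, coefficient = 2
x_7 = 2.5000, f(x_7) = 12.182494, coefficient = 2
x_8 = 2.7500, f(x_8) = 15.642632, coefficient = 1

I ≈ (0.250000/2) × 108.768037 = 13.596005
Exact value: 13.525632
Error: 0.070373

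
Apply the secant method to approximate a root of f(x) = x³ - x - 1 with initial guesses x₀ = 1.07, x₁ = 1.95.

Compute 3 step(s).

f(x) = x³ - x - 1
x₀ = 1.07, x₁ = 1.95

Secant formula: x_{n+1} = x_n - f(x_n)(x_n - x_{n-1})/(f(x_n) - f(x_{n-1}))

Iteration 1:
  f(1.070000) = -0.844957
  f(1.950000) = 4.464875
  x_2 = 1.950000 - 4.464875×(1.950000 - 1.070000)/(4.464875 - (-0.844957))
       = 1.210035
Iteration 2:
  f(1.950000) = 4.464875
  f(1.210035) = -0.438320
  x_3 = 1.210035 - (-0.438320)×(1.210035 - 1.950000)/(-0.438320 - 4.464875)
       = 1.276184
Iteration 3:
  f(1.210035) = -0.438320
  f(1.276184) = -0.197732
  x_4 = 1.276184 - (-0.197732)×(1.276184 - 1.210035)/(-0.197732 - (-0.438320))
       = 1.330550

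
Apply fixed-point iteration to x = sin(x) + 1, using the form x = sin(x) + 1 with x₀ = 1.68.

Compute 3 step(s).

Equation: x = sin(x) + 1
Fixed-point form: x = sin(x) + 1
x₀ = 1.68

x_1 = g(1.680000) = 1.994043
x_2 = g(1.994043) = 1.911760
x_3 = g(1.911760) = 1.942433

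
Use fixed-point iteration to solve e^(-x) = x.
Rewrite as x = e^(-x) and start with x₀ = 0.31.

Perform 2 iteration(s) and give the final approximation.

Equation: e^(-x) = x
Fixed-point form: x = e^(-x)
x₀ = 0.31

x_1 = g(0.310000) = 0.733447
x_2 = g(0.733447) = 0.480251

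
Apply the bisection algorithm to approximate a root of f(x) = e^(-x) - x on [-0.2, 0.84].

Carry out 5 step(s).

f(x) = e^(-x) - x
Initial interval: [-0.2, 0.84]

Iteration 1:
  c_1 = (-0.200000 + 0.840000)/2 = 0.320000
  f(c_1) = f(0.320000) = 0.406149
  f(a) × f(c) ≥ 0, new interval: [0.320000, 0.840000]
Iteration 2:
  c_2 = (0.320000 + 0.840000)/2 = 0.580000
  f(c_2) = f(0.580000) = -0.020102
  f(a) × f(c) < 0, new interval: [0.320000, 0.580000]
Iteration 3:
  c_3 = (0.320000 + 0.580000)/2 = 0.450000
  f(c_3) = f(0.450000) = 0.187628
  f(a) × f(c) ≥ 0, new interval: [0.450000, 0.580000]
Iteration 4:
  c_4 = (0.450000 + 0.580000)/2 = 0.515000
  f(c_4) = f(0.515000) = 0.082501
  f(a) × f(c) ≥ 0, new interval: [0.515000, 0.580000]
Iteration 5:
  c_5 = (0.515000 + 0.580000)/2 = 0.547500
  f(c_5) = f(0.547500) = 0.030894
  f(a) × f(c) ≥ 0, new interval: [0.547500, 0.580000]

After 5 iteration(s), the approximation is c_5 = 0.547500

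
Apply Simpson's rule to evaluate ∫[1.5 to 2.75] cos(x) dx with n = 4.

f(x) = cos(x)
a = 1.5, b = 2.75, n = 4
h = (b - a)/n = 0.312500

Simpson's rule: (h/3)[f(x₀) + 4f(x₁) + 2f(x₂) + ... + f(xₙ)]

x_0 = 1.5000, f(x_0) = 0.070737, coefficient = 1
x_1 = 1.8125, f(x_1) = -0.239357, coefficient = 4
x_2 = 2.1250, f(x_2) = -0.526266, coefficient = 2
x_3 = 2.4375, f(x_3) = -0.762199, coefficient = 4
x_4 = 2.7500, f(x_4) = -0.924302, coefficient = 1

I ≈ (0.312500/3) × -5.912323 = -0.615867
Exact value: -0.615834
Error: 0.000033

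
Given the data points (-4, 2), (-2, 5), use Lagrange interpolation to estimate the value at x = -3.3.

Lagrange interpolation formula:
P(x) = Σ yᵢ × Lᵢ(x)
where Lᵢ(x) = Π_{j≠i} (x - xⱼ)/(xᵢ - xⱼ)

L_0(-3.3) = (-3.3 - (-2))/(-4 - (-2)) = 0.650000
L_1(-3.3) = (-3.3 - (-4))/(-2 - (-4)) = 0.350000

P(-3.3) = 2×L_0(-3.3) + 5×L_1(-3.3)
P(-3.3) = 3.050000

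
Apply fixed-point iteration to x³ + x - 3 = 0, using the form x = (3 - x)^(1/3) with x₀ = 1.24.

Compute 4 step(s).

Equation: x³ + x - 3 = 0
Fixed-point form: x = (3 - x)^(1/3)
x₀ = 1.24

x_1 = g(1.240000) = 1.207362
x_2 = g(1.207362) = 1.214780
x_3 = g(1.214780) = 1.213102
x_4 = g(1.213102) = 1.213482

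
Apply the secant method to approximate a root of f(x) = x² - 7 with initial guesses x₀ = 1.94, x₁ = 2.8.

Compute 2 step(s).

f(x) = x² - 7
x₀ = 1.94, x₁ = 2.8

Secant formula: x_{n+1} = x_n - f(x_n)(x_n - x_{n-1})/(f(x_n) - f(x_{n-1}))

Iteration 1:
  f(1.940000) = -3.236400
  f(2.800000) = 0.840000
  x_2 = 2.800000 - 0.840000×(2.800000 - 1.940000)/(0.840000 - (-3.236400))
       = 2.622785
Iteration 2:
  f(2.800000) = 0.840000
  f(2.622785) = -0.121000
  x_3 = 2.622785 - (-0.121000)×(2.622785 - 2.800000)/(-0.121000 - 0.840000)
       = 2.645098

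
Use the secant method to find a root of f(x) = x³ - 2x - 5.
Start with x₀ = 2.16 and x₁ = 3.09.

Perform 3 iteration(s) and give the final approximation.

f(x) = x³ - 2x - 5
x₀ = 2.16, x₁ = 3.09

Secant formula: x_{n+1} = x_n - f(x_n)(x_n - x_{n-1})/(f(x_n) - f(x_{n-1}))

Iteration 1:
  f(2.160000) = 0.757696
  f(3.090000) = 18.323629
  x_2 = 3.090000 - 18.323629×(3.090000 - 2.160000)/(18.323629 - 0.757696)
       = 2.119885
Iteration 2:
  f(3.090000) = 18.323629
  f(2.119885) = 0.286808
  x_3 = 2.119885 - 0.286808×(2.119885 - 3.090000)/(0.286808 - 18.323629)
       = 2.104459
Iteration 3:
  f(2.119885) = 0.286808
  f(2.104459) = 0.111200
  x_4 = 2.104459 - 0.111200×(2.104459 - 2.119885)/(0.111200 - 0.286808)
       = 2.094691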